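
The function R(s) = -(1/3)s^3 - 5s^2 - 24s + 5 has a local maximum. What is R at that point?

127/3

R'(s) = -s^2 - 10s - 24 = 0 at s = -6, -4.
Second-derivative test with R''(s) = -2s - 10: R''(-6) = 2 > 0 ⇒ local minimum; R''(-4) = -2 < 0 ⇒ local maximum.
The local maximum is R(-4) = 127/3.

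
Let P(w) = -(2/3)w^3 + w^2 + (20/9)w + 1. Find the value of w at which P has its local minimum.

-2/3

P'(w) = -2w^2 + 2w + 20/9. Setting P'(w) = 0 gives w ∈ {-2/3, 5/3}.
P''(w) = -4w + 2. P''(-2/3) = 14/3 > 0 ⇒ local minimum; P''(5/3) = -14/3 < 0 ⇒ local maximum.
Thus P has its local minimum at w = -2/3, with value 13/81.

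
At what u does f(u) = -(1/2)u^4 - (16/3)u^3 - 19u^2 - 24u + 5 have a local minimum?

f'(u) = -2u^3 - 16u^2 - 38u - 24. Setting f'(u) = 0 gives u ∈ {-4, -3, -1}.
f''(u) = -6u^2 - 32u - 38. f''(-4) = -6 < 0 ⇒ local maximum; f''(-3) = 4 > 0 ⇒ local minimum; f''(-1) = -12 < 0 ⇒ local maximum.
Thus f has its local minimum at u = -3, with value 19/2.

-3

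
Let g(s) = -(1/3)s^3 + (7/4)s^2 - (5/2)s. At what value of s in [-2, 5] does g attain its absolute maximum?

-2

g'(s) = -s^2 + (7/2)s - 5/2, which vanishes at s = 1 and s = 5/2.
Compare values at every candidate in [-2, 5]: g(-2) = 44/3, g(1) = -13/12, g(5/2) = -25/48, g(5) = -125/12.
The maximum over the interval is 44/3, attained at s = -2.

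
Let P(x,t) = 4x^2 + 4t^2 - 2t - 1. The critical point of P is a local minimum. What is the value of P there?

-5/4

∂P/∂x = 8x = 0 and ∂P/∂t = 8t - 2 = 0, so (x, t) = (0, 1/4).
The Hessian has P_{xx} = 8, P_{tt} = 8, P_{xt} = 0, giving D = 64 > 0 with P_{xx} > 0, so the point is a local minimum.
P(0, 1/4) = -5/4.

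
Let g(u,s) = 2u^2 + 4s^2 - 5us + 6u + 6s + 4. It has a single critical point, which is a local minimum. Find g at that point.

-368/7

∂g/∂u = 4u - 5s + 6 = 0 and ∂g/∂s = -5u + 8s + 6 = 0, so (u, s) = (-78/7, -54/7).
The Hessian has g_{uu} = 4, g_{ss} = 8, g_{us} = -5, giving D = 7 > 0 with g_{uu} > 0, so the point is a local minimum.
g(-78/7, -54/7) = -368/7.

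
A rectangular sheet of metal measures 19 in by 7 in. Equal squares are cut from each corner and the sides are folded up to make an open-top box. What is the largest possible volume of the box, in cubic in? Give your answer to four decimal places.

96.1185

With cut size x, the volume is V(x) = x(19 − 2x)(7 − 2x) for 0 < x < 3.5.
V'(x) = 12x^2 − 104x + 133. Setting V'(x) = 0 gives x ≈ 1.5594 (the root in (0, 3.5)).
V''(x) = 24x − 104 is negative there, so this is the maximum; V ≈ 96.1185.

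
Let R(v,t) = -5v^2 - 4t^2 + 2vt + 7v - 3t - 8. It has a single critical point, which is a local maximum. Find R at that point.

∂R/∂v = -10v + 2t + 7 = 0 and ∂R/∂t = 2v - 8t - 3 = 0, so (v, t) = (25/38, -4/19).
The Hessian has R_{vv} = -10, R_{tt} = -8, R_{vt} = 2, giving D = 76 > 0 with R_{vv} < 0, so the point is a local maximum.
R(25/38, -4/19) = -409/76.

-409/76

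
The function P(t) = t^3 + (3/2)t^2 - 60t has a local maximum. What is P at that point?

425/2

Critical points: P'(t) = 3t^2 + 3t - 60 vanishes at t = -5, 4.
Since P''(t) = 6t + 3, we get P''(-5) = -27 < 0 ⇒ local maximum; P''(4) = 27 > 0 ⇒ local minimum.
The local maximum is P(-5) = 425/2.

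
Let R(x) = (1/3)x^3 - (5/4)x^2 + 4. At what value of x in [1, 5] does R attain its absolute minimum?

The derivative is x^2 - (5/2)x, whose only zero in [1, 5] is x = 5/2.
Compare values at every candidate in [1, 5]: R(1) = 37/12, R(5/2) = 67/48, R(5) = 173/12.
So the minimum is R(5/2) = 67/48.

5/2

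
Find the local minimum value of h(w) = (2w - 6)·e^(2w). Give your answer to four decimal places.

Differentiating with the product rule gives h'(w) = (4w - 10)·e^(2w). Since e^(2w) > 0, the only critical point is w = 5/2.
h''(5/2) has the same sign as 4 > 0, so this is a local minimum.
h(5/2) = (-1)·e^(5) ≈ -148.4132.

-148.4132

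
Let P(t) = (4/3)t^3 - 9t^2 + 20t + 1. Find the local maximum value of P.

P'(t) = 4t^2 - 18t + 20. Setting P'(t) = 0 gives t ∈ {2, 5/2}.
Since P''(t) = 8t - 18, we get P''(2) = -2 < 0 ⇒ local maximum; P''(5/2) = 2 > 0 ⇒ local minimum.
The local maximum is P(2) = 47/3.

47/3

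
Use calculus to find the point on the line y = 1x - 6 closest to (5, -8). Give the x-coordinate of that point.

3/2

Minimize D(x)^2 = (x - 5)^2 + (x + 2)^2.
d/dx[D^2] = 2(x - 5) + 2·1·(x + 2) = 0 ⇒ x = 3/2.
Then y = -9/2 and the distance is √(49/2) ≈ 4.9497.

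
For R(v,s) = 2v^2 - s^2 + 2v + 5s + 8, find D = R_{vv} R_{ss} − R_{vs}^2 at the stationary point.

∂R/∂v = 4v + 2 = 0 and ∂R/∂s = -2s + 5 = 0, so (v, s) = (-1/2, 5/2).
The Hessian has R_{vv} = 4, R_{ss} = -2, R_{vs} = 0, giving D = -8 < 0, so the point is a saddle point.
D = (4)·(-2) − (0)^2 = -8.

-8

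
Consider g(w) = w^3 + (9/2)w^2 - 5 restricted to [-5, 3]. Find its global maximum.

125/2

g'(w) = 3w^2 + 9w, which vanishes at w = -3 and w = 0.
Evaluating at the critical points and endpoints: g(-5) = -35/2, g(-3) = 17/2, g(0) = -5, g(3) = 125/2.
The maximum over the interval is 125/2, attained at w = 3.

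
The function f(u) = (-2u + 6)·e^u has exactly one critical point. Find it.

2

f'(u) = (-2)·e^u + (-2u + 6)·1·e^u = (-2u + 4)·e^u. Since e^u > 0, the only critical point is u = 2.
f''(2) has the same sign as -2 < 0, so this is a local maximum.
f(2) = (2)·e^(2) ≈ 14.7781.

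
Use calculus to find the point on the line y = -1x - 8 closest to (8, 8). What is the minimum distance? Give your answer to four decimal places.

16.9706

Minimize D(x)^2 = (x - 8)^2 + (-x - 16)^2.
d/dx[D^2] = 2(x - 8) + 2·(-1)·(-x - 16) = 0 ⇒ x = -4.
Then y = -4 and the distance is √(288) ≈ 16.9706.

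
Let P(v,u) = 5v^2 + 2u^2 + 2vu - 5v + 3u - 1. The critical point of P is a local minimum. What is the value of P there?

∂P/∂v = 10v + 2u - 5 = 0 and ∂P/∂u = 2v + 4u + 3 = 0, so (v, u) = (13/18, -10/9).
The Hessian has P_{vv} = 10, P_{uu} = 4, P_{vu} = 2, giving D = 36 > 0 with P_{vv} > 0, so the point is a local minimum.
P(13/18, -10/9) = -161/36.

-161/36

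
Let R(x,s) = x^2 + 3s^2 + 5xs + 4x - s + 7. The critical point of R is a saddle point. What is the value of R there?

160/13

∂R/∂x = 2x + 5s + 4 = 0 and ∂R/∂s = 5x + 6s - 1 = 0, so (x, s) = (29/13, -22/13).
The Hessian has R_{xx} = 2, R_{ss} = 6, R_{xs} = 5, giving D = -13 < 0, so the point is a saddle point.
R(29/13, -22/13) = 160/13.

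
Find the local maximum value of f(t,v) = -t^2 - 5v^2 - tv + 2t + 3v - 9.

∂f/∂t = -2t - v + 2 = 0 and ∂f/∂v = -t - 10v + 3 = 0, so (t, v) = (17/19, 4/19).
The Hessian has f_{tt} = -2, f_{vv} = -10, f_{tv} = -1, giving D = 19 > 0 with f_{tt} < 0, so the point is a local maximum.
f(17/19, 4/19) = -148/19.

-148/19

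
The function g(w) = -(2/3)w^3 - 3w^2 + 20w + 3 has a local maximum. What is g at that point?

g'(w) = -2w^2 - 6w + 20. Setting g'(w) = 0 gives w ∈ {-5, 2}.
Second-derivative test with g''(w) = -4w - 6: g''(-5) = 14 > 0 ⇒ local minimum; g''(2) = -14 < 0 ⇒ local maximum.
The local maximum is g(2) = 77/3.

77/3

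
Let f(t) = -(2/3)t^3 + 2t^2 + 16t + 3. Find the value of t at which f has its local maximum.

Critical points: f'(t) = -2t^2 + 4t + 16 vanishes at t = -2, 4.
Since f''(t) = -4t + 4, we get f''(-2) = 12 > 0 ⇒ local minimum; f''(4) = -12 < 0 ⇒ local maximum.
Thus f has its local maximum at t = 4, with value 169/3.

4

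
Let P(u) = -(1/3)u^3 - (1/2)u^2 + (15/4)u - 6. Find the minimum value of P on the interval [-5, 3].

P'(u) = -u^2 - u + 15/4, which vanishes at u = -5/2 and u = 3/2.
Compare values at every candidate in [-5, 3]: P(-5) = 53/12,  P(-5/2) = -319/24,  P(3/2) = -21/8,  P(3) = -33/4.
So the minimum is P(-5/2) = -319/24.

-319/24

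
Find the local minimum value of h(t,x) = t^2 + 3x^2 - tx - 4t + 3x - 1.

∂h/∂t = 2t - x - 4 = 0 and ∂h/∂x = -t + 6x + 3 = 0, so (t, x) = (21/11, -2/11).
The Hessian has h_{tt} = 2, h_{xx} = 6, h_{tx} = -1, giving D = 11 > 0 with h_{tt} > 0, so the point is a local minimum.
h(21/11, -2/11) = -56/11.

-56/11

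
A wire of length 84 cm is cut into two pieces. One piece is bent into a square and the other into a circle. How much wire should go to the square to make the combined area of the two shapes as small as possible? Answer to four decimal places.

Let x be the length used for the square. Square side x/4; circle radius (84−x)/(2π).
A(x) = (x/4)² + π·((84−x)/(2π))² = x²/16 + (84−x)²/(4π) for 0 ≤ x ≤ 84. A'(x) = x/8 − (84−x)/(2π) = 0 gives x = 4·84/(π+4) ≈ 47.0483.
A'' = 1/8 + 1/(2π) > 0, so this gives the minimum combined area; x ≈ 47.0483 cm to the square.

47.0483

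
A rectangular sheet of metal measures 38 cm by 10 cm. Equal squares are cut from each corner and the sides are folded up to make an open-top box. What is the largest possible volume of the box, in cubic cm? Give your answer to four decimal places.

414.8409

With cut size x, the volume is V(x) = x(38 − 2x)(10 − 2x) for 0 < x < 5.
V'(x) = 12x^2 − 192x + 380. Setting V'(x) = 0 gives x ≈ 2.3138 (the root in (0, 5)).
V''(x) = 24x − 192 is negative there, so this is the maximum; V ≈ 414.8409.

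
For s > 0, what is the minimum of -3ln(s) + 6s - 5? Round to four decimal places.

0.0794

g'(s) = -3/s + 6 = 0 gives s = 1/2.
g''(s) = 3/s², which is positive for s > 0, so this is a local minimum.
g(1/2) = -3·ln(1/2) + 3 - 5 ≈ 0.0794.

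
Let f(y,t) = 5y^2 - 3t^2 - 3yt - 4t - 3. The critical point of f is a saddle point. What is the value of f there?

∂f/∂y = 10y - 3t = 0 and ∂f/∂t = -3y - 6t - 4 = 0, so (y, t) = (-4/23, -40/69).
The Hessian has f_{yy} = 10, f_{tt} = -6, f_{yt} = -3, giving D = -69 < 0, so the point is a saddle point.
f(-4/23, -40/69) = -127/69.

-127/69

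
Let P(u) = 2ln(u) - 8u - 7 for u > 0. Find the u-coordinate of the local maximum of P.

1/4

P'(u) = 2/u − 8 = 0 gives u = 1/4.
P''(u) = -2/u², which is negative for u > 0, so this is a local maximum.
P(1/4) = 2·ln(1/4) - 2 - 7 ≈ -11.7726.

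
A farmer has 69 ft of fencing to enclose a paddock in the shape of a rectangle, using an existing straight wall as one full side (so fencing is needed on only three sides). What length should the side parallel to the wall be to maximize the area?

Let the sides perpendicular to the wall have length x and the parallel side y, so 2x + y = 69 and the area is A = xy = x(69 − 2x).
A'(x) = 69 − 4x = 0 gives x = 69/4, and A''(x) = −4 < 0 confirms a maximum.
Then y = 69 − 2·69/4 = 69/2 and A = 4761/8.

69/2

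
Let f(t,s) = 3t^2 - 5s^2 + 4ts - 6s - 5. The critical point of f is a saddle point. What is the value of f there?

-68/19

∂f/∂t = 6t + 4s = 0 and ∂f/∂s = 4t - 10s - 6 = 0, so (t, s) = (6/19, -9/19).
The Hessian has f_{tt} = 6, f_{ss} = -10, f_{ts} = 4, giving D = -76 < 0, so the point is a saddle point.
f(6/19, -9/19) = -68/19.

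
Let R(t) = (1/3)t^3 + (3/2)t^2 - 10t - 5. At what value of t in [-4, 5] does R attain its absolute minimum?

2

The derivative is t^2 + 3t - 10, whose only zero in [-4, 5] is t = 2.
Candidates: R(-4) = 113/3; R(2) = -49/3; R(5) = 145/6.
The minimum over the interval is -49/3, attained at t = 2.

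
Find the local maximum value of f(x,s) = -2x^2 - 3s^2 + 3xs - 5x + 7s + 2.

98/15

∂f/∂x = -4x + 3s - 5 = 0 and ∂f/∂s = 3x - 6s + 7 = 0, so (x, s) = (-3/5, 13/15).
The Hessian has f_{xx} = -4, f_{ss} = -6, f_{xs} = 3, giving D = 15 > 0 with f_{xx} < 0, so the point is a local maximum.
f(-3/5, 13/15) = 98/15.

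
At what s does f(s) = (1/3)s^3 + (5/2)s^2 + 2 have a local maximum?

-5

f'(s) = s^2 + 5s. Setting f'(s) = 0 gives s ∈ {-5, 0}.
f''(s) = 2s + 5. f''(-5) = -5 < 0 ⇒ local maximum; f''(0) = 5 > 0 ⇒ local minimum.
So the local maximum value is f(-5) = 137/6.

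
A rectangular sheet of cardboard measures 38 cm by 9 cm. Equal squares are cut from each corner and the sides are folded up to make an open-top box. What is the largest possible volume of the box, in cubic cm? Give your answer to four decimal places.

With cut size x, the volume is V(x) = x(38 − 2x)(9 − 2x) for 0 < x < 4.5.
V'(x) = 12x^2 − 188x + 342. Setting V'(x) = 0 gives x ≈ 2.1009 (the root in (0, 4.5)).
V''(x) = 24x − 188 is negative there, so this is the maximum; V ≈ 340.7041.

340.7041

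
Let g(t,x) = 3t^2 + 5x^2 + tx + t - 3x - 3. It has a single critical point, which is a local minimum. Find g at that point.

∂g/∂t = 6t + x + 1 = 0 and ∂g/∂x = t + 10x - 3 = 0, so (t, x) = (-13/59, 19/59).
The Hessian has g_{tt} = 6, g_{xx} = 10, g_{tx} = 1, giving D = 59 > 0 with g_{tt} > 0, so the point is a local minimum.
g(-13/59, 19/59) = -212/59.

-212/59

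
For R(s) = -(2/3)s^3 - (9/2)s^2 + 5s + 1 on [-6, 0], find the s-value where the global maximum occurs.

R'(s) = -2s^2 - 9s + 5, whose only zero in [-6, 0] is s = -5.
Compare values at every candidate in [-6, 0]: R(-6) = -47, R(-5) = -319/6, R(0) = 1.
Hence the absolute maximum is 1 at s = 0.

0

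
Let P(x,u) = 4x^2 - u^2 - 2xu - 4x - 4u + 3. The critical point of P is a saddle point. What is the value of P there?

∂P/∂x = 8x - 2u - 4 = 0 and ∂P/∂u = -2x - 2u - 4 = 0, so (x, u) = (0, -2).
The Hessian has P_{xx} = 8, P_{uu} = -2, P_{xu} = -2, giving D = -20 < 0, so the point is a saddle point.
P(0, -2) = 7.

7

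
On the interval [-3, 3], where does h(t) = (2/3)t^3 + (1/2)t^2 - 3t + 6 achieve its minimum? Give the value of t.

The derivative is 2t^2 + t - 3, which vanishes at t = -3/2 and t = 1.
Compare values at every candidate in [-3, 3]: h(-3) = 3/2, h(-3/2) = 75/8, h(1) = 25/6, h(3) = 39/2.
The minimum over the interval is 3/2, attained at t = -3.

-3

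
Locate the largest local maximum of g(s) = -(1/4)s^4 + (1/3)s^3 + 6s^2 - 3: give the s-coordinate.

4

Critical points: g'(s) = -s^3 + s^2 + 12s vanishes at s = -3, 0, 4.
g''(s) = -3s^2 + 2s + 12. g''(-3) = -21 < 0 ⇒ local maximum; g''(0) = 12 > 0 ⇒ local minimum; g''(4) = -28 < 0 ⇒ local maximum.
Thus g has its largest local maximum at s = 4, with value 151/3.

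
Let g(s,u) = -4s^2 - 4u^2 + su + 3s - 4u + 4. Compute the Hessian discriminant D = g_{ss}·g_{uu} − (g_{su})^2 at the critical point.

∂g/∂s = -8s + u + 3 = 0 and ∂g/∂u = s - 8u - 4 = 0, so (s, u) = (20/63, -29/63).
The Hessian has g_{ss} = -8, g_{uu} = -8, g_{su} = 1, giving D = 63 > 0 with g_{ss} < 0, so the point is a local maximum.
D = (-8)·(-8) − (1)^2 = 63.

63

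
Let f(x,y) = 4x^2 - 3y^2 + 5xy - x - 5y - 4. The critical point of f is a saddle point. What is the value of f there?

∂f/∂x = 8x + 5y - 1 = 0 and ∂f/∂y = 5x - 6y - 5 = 0, so (x, y) = (31/73, -35/73).
The Hessian has f_{xx} = 8, f_{yy} = -6, f_{xy} = 5, giving D = -73 < 0, so the point is a saddle point.
f(31/73, -35/73) = -220/73.

-220/73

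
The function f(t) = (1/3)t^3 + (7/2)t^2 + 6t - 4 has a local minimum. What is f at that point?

-41/6

f'(t) = t^2 + 7t + 6 = 0 at t = -6, -1.
Since f''(t) = 2t + 7, we get f''(-6) = -5 < 0 ⇒ local maximum; f''(-1) = 5 > 0 ⇒ local minimum.
Thus f has its local minimum at t = -1, with value -41/6.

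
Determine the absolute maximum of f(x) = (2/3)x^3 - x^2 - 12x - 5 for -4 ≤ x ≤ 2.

29/3

f'(x) = 2x^2 - 2x - 12, whose only zero in [-4, 2] is x = -2.
Candidates: f(-4) = -47/3,  f(-2) = 29/3,  f(2) = -83/3.
So the maximum is f(-2) = 29/3.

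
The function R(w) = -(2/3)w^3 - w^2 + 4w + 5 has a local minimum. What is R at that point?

R'(w) = -2w^2 - 2w + 4 = 0 at w = -2, 1.
Second-derivative test with R''(w) = -4w - 2: R''(-2) = 6 > 0 ⇒ local minimum; R''(1) = -6 < 0 ⇒ local maximum.
So the local minimum value is R(-2) = -5/3.

-5/3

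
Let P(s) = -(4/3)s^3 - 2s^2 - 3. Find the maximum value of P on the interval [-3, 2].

The derivative is -4s^2 - 4s, which vanishes at s = -1 and s = 0.
Compare values at every candidate in [-3, 2]: P(-3) = 15, P(-1) = -11/3, P(0) = -3, P(2) = -65/3.
So the maximum is P(-3) = 15.

15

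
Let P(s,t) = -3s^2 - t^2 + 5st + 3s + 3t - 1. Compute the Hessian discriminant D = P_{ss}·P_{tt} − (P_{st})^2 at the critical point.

∂P/∂s = -6s + 5t + 3 = 0 and ∂P/∂t = 5s - 2t + 3 = 0, so (s, t) = (-21/13, -33/13).
The Hessian has P_{ss} = -6, P_{tt} = -2, P_{st} = 5, giving D = -13 < 0, so the point is a saddle point.
D = (-6)·(-2) − (5)^2 = -13.

-13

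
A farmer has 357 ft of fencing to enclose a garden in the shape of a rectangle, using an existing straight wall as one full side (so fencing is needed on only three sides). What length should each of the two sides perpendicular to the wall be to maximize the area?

Let the sides perpendicular to the wall have length x and the parallel side y, so 2x + y = 357 and the area is A = xy = x(357 − 2x).
A'(x) = 357 − 4x = 0 gives x = 357/4, and A''(x) = −4 < 0 confirms a maximum.
Then y = 357 − 2·357/4 = 357/2 and A = 127449/8.

357/4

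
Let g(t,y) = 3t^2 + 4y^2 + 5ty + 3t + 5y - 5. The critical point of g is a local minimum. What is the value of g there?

∂g/∂t = 6t + 5y + 3 = 0 and ∂g/∂y = 5t + 8y + 5 = 0, so (t, y) = (1/23, -15/23).
The Hessian has g_{tt} = 6, g_{yy} = 8, g_{ty} = 5, giving D = 23 > 0 with g_{tt} > 0, so the point is a local minimum.
g(1/23, -15/23) = -151/23.

-151/23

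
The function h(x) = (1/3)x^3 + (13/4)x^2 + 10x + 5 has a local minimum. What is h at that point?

-235/48

h'(x) = x^2 + (13/2)x + 10 = 0 at x = -4, -5/2.
Since h''(x) = 2x + 13/2, we get h''(-4) = -3/2 < 0 ⇒ local maximum; h''(-5/2) = 3/2 > 0 ⇒ local minimum.
Thus h has its local minimum at x = -5/2, with value -235/48.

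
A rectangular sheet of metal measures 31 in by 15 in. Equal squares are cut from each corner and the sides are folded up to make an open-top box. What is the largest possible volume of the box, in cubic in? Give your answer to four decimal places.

With cut size x, the volume is V(x) = x(31 − 2x)(15 − 2x) for 0 < x < 7.5.
V'(x) = 12x^2 − 184x + 465. Setting V'(x) = 0 gives x ≈ 3.1914 (the root in (0, 7.5)).
V''(x) = 24x − 184 is negative there, so this is the maximum; V ≈ 676.9959.

676.9959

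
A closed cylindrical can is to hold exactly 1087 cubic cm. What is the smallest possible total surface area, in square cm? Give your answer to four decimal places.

585.2403

With radius r and height h, πr²h = 1087 so h = 1087/(πr²), and S(r) = 2πr² + 2πrh = 2πr² + 2·1087/r.
S'(r) = 4πr − 2·1087/r² = 0 ⇒ r³ = 1087/(2π), so r ≈ 5.5721 and h = 2r ≈ 11.1441.
S''(r) = 4π + 4·1087/r³ > 0, so this is the minimum; S ≈ 585.2403.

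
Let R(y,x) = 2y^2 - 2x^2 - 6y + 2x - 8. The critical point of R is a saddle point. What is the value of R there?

-12

∂R/∂y = 4y - 6 = 0 and ∂R/∂x = -4x + 2 = 0, so (y, x) = (3/2, 1/2).
The Hessian has R_{yy} = 4, R_{xx} = -4, R_{yx} = 0, giving D = -16 < 0, so the point is a saddle point.
R(3/2, 1/2) = -12.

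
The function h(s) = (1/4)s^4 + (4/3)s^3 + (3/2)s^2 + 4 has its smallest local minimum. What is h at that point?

7/4

h'(s) = s^3 + 4s^2 + 3s = 0 at s = -3, -1, 0.
Second-derivative test with h''(s) = 3s^2 + 8s + 3: h''(-3) = 6 > 0 ⇒ local minimum; h''(-1) = -2 < 0 ⇒ local maximum; h''(0) = 3 > 0 ⇒ local minimum.
The smallest local minimum is h(-3) = 7/4.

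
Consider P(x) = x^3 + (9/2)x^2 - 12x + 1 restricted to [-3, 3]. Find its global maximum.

Differentiating, P'(x) = 3x^2 + 9x - 12; whose only zero in [-3, 3] is x = 1.
Evaluating at the critical points and endpoints: P(-3) = 101/2, P(1) = -11/2, P(3) = 65/2.
So the maximum is P(-3) = 101/2.

101/2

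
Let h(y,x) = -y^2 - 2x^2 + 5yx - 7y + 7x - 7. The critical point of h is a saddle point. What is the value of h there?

-21/17

∂h/∂y = -2y + 5x - 7 = 0 and ∂h/∂x = 5y - 4x + 7 = 0, so (y, x) = (-7/17, 21/17).
The Hessian has h_{yy} = -2, h_{xx} = -4, h_{yx} = 5, giving D = -17 < 0, so the point is a saddle point.
h(-7/17, 21/17) = -21/17.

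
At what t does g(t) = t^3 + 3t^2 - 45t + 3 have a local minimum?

Critical points: g'(t) = 3t^2 + 6t - 45 vanishes at t = -5, 3.
g''(t) = 6t + 6. g''(-5) = -24 < 0 ⇒ local maximum; g''(3) = 24 > 0 ⇒ local minimum.
So the local minimum value is g(3) = -78.

3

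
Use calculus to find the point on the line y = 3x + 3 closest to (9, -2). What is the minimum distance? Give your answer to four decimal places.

Minimize D(x)^2 = (x - 9)^2 + (3x + 5)^2.
d/dx[D^2] = 2(x - 9) + 2·3·(3x + 5) = 0 ⇒ x = -3/5.
Then y = 6/5 and the distance is √(512/5) ≈ 10.1193.

10.1193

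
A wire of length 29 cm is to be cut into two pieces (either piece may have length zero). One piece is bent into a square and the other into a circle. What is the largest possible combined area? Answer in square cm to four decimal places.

Let x be the length used for the square. Square side x/4; circle radius (29−x)/(2π).
A(x) = (x/4)² + π·((29−x)/(2π))² = x²/16 + (29−x)²/(4π) for 0 ≤ x ≤ 29. A'(x) = x/8 − (29−x)/(2π) = 0 gives x = 4·29/(π+4) ≈ 16.2429.
A'' > 0, so the interior critical point is a minimum; the maximum is at an endpoint. A(0) = 66.9247 and A(29) = 52.5625, so the largest area is 66.9247.

66.9247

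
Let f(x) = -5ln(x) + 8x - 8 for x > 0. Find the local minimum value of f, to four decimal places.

f'(x) = -5/x + 8 = 0 gives x = 5/8.
f''(x) = 5/x², which is positive for x > 0, so this is a local minimum.
f(5/8) = -5·ln(5/8) + 5 - 8 ≈ -0.6500.

-0.6500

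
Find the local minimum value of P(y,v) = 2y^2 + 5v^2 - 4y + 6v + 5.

6/5

∂P/∂y = 4y - 4 = 0 and ∂P/∂v = 10v + 6 = 0, so (y, v) = (1, -3/5).
The Hessian has P_{yy} = 4, P_{vv} = 10, P_{yv} = 0, giving D = 40 > 0 with P_{yy} > 0, so the point is a local minimum.
P(1, -3/5) = 6/5.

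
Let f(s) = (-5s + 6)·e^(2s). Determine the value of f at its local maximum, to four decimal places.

Differentiating with the product rule gives f'(s) = (-10s + 7)·e^(2s). Since e^(2s) > 0, the only critical point is s = 7/10.
f''(7/10) has the same sign as -10 < 0, so this is a local maximum.
f(7/10) = (5/2)·e^(7/5) ≈ 10.1380.

10.1380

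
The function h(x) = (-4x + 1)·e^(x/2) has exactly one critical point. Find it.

h'(x) = (-4)·e^(x/2) + (-4x + 1)·(1/2)·e^(x/2) = (-2x - 7/2)·e^(x/2). Since e^(x/2) > 0, the only critical point is x = -7/4.
h''(-7/4) has the same sign as -2 < 0, so this is a local maximum.
h(-7/4) = (8)·e^(-7/8) ≈ 3.3349.

-7/4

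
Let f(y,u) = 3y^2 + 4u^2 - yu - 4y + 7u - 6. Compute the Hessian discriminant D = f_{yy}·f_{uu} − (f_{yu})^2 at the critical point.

∂f/∂y = 6y - u - 4 = 0 and ∂f/∂u = -y + 8u + 7 = 0, so (y, u) = (25/47, -38/47).
The Hessian has f_{yy} = 6, f_{uu} = 8, f_{yu} = -1, giving D = 47 > 0 with f_{yy} > 0, so the point is a local minimum.
D = (6)·(8) − (-1)^2 = 47.

47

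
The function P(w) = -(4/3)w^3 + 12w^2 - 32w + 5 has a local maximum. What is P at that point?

-49/3

P'(w) = -4w^2 + 24w - 32. Setting P'(w) = 0 gives w ∈ {2, 4}.
Second-derivative test with P''(w) = -8w + 24: P''(2) = 8 > 0 ⇒ local minimum; P''(4) = -8 < 0 ⇒ local maximum.
The local maximum is P(4) = -49/3.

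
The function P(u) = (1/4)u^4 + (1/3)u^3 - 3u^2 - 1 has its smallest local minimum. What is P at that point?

-67/4

P'(u) = u^3 + u^2 - 6u = 0 at u = -3, 0, 2.
Since P''(u) = 3u^2 + 2u - 6, we get P''(-3) = 15 > 0 ⇒ local minimum; P''(0) = -6 < 0 ⇒ local maximum; P''(2) = 10 > 0 ⇒ local minimum.
The smallest local minimum is P(-3) = -67/4.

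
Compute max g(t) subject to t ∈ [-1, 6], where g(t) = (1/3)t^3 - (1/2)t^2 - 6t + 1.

19

The derivative is t^2 - t - 6, whose only zero in [-1, 6] is t = 3.
Evaluating at the critical points and endpoints: g(-1) = 37/6; g(3) = -25/2; g(6) = 19.
The maximum over the interval is 19, attained at t = 6.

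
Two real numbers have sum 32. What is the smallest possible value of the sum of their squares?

With a + b = 32, a^2 + b^2 = a^2 + (32 − a)^2.
The derivative 2a − 2(32 − a) = 4a − 64 vanishes at a = 16; second derivative 4 > 0, a minimum.
The minimum is 2·(16)^2 = 512.

512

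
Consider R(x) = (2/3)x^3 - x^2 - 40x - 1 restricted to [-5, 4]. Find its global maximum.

301/3

Differentiating, R'(x) = 2x^2 - 2x - 40; whose only zero in [-5, 4] is x = -4.
Compare values at every candidate in [-5, 4]: R(-5) = 272/3; R(-4) = 301/3; R(4) = -403/3.
Hence the absolute maximum is 301/3 at x = -4.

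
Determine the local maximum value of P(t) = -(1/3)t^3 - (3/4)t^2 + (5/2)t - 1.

5/12

P'(t) = -t^2 - (3/2)t + 5/2. Setting P'(t) = 0 gives t ∈ {-5/2, 1}.
Since P''(t) = -2t - 3/2, we get P''(-5/2) = 7/2 > 0 ⇒ local minimum; P''(1) = -7/2 < 0 ⇒ local maximum.
The local maximum is P(1) = 5/12.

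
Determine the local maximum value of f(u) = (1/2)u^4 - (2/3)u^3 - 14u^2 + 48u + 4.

Critical points: f'(u) = 2u^3 - 2u^2 - 28u + 48 vanishes at u = -4, 2, 3.
f''(u) = 6u^2 - 4u - 28. f''(-4) = 84 > 0 ⇒ local minimum; f''(2) = -12 < 0 ⇒ local maximum; f''(3) = 14 > 0 ⇒ local minimum.
Thus f has its local maximum at u = 2, with value 140/3.

140/3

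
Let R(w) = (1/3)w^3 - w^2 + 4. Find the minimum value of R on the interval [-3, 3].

-14

The derivative is w^2 - 2w, which vanishes at w = 0 and w = 2.
Evaluating at the critical points and endpoints: R(-3) = -14; R(0) = 4; R(2) = 8/3; R(3) = 4.
The minimum over the interval is -14, attained at w = -3.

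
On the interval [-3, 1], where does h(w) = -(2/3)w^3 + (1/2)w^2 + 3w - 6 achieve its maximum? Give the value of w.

Differentiating, h'(w) = -2w^2 + w + 3; whose only zero in [-3, 1] is w = -1.
Compare values at every candidate in [-3, 1]: h(-3) = 15/2, h(-1) = -47/6, h(1) = -19/6.
Hence the absolute maximum is 15/2 at w = -3.

-3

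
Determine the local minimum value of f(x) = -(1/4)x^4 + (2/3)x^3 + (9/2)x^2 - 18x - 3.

f'(x) = -x^3 + 2x^2 + 9x - 18 = 0 at x = -3, 2, 3.
Since f''(x) = -3x^2 + 4x + 9, we get f''(-3) = -30 < 0 ⇒ local maximum; f''(2) = 5 > 0 ⇒ local minimum; f''(3) = -6 < 0 ⇒ local maximum.
Thus f has its local minimum at x = 2, with value -59/3.

-59/3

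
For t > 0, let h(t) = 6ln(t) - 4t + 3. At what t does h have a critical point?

h'(t) = 6/t − 4 = 0 gives t = 3/2.
h''(t) = -6/t², which is negative for t > 0, so this is a local maximum.
h(3/2) = 6·ln(3/2) - 6 + 3 ≈ -0.5672.

3/2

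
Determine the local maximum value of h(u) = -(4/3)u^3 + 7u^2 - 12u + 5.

-5/3

h'(u) = -4u^2 + 14u - 12 = 0 at u = 3/2, 2.
Second-derivative test with h''(u) = -8u + 14: h''(3/2) = 2 > 0 ⇒ local minimum; h''(2) = -2 < 0 ⇒ local maximum.
The local maximum is h(2) = -5/3.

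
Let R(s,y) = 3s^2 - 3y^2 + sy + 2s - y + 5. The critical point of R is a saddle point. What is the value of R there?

178/37

∂R/∂s = 6s + y + 2 = 0 and ∂R/∂y = s - 6y - 1 = 0, so (s, y) = (-11/37, -8/37).
The Hessian has R_{ss} = 6, R_{yy} = -6, R_{sy} = 1, giving D = -37 < 0, so the point is a saddle point.
R(-11/37, -8/37) = 178/37.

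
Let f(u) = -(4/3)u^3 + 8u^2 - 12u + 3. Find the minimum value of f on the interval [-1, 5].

-71/3

Differentiating, f'(u) = -4u^2 + 16u - 12; which vanishes at u = 1 and u = 3.
Evaluating at the critical points and endpoints: f(-1) = 73/3; f(1) = -7/3; f(3) = 3; f(5) = -71/3.
So the minimum is f(5) = -71/3.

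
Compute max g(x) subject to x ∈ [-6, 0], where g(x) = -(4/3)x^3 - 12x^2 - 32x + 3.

51

Differentiating, g'(x) = -4x^2 - 24x - 32; which vanishes at x = -4 and x = -2.
Evaluating at the critical points and endpoints: g(-6) = 51; g(-4) = 73/3; g(-2) = 89/3; g(0) = 3.
So the maximum is g(-6) = 51.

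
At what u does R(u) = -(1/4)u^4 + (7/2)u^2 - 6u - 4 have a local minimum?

1

Critical points: R'(u) = -u^3 + 7u - 6 vanishes at u = -3, 1, 2.
Since R''(u) = -3u^2 + 7, we get R''(-3) = -20 < 0 ⇒ local maximum; R''(1) = 4 > 0 ⇒ local minimum; R''(2) = -5 < 0 ⇒ local maximum.
The local minimum is R(1) = -27/4.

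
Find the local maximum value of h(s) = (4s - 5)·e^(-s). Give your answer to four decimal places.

By the product rule, h'(s) = (-4s + 9)·e^(-s). Since e^(-s) > 0, the only critical point is s = 9/4.
h''(9/4) has the same sign as -4 < 0, so this is a local maximum.
h(9/4) = (4)·e^(-9/4) ≈ 0.4216.

0.4216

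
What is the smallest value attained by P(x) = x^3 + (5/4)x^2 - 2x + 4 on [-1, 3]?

55/16

The derivative is 3x^2 + (5/2)x - 2, whose only zero in [-1, 3] is x = 1/2.
Evaluating at the critical points and endpoints: P(-1) = 25/4, P(1/2) = 55/16, P(3) = 145/4.
So the minimum is P(1/2) = 55/16.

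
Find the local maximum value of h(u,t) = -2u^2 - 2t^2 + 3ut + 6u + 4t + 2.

190/7

∂h/∂u = -4u + 3t + 6 = 0 and ∂h/∂t = 3u - 4t + 4 = 0, so (u, t) = (36/7, 34/7).
The Hessian has h_{uu} = -4, h_{tt} = -4, h_{ut} = 3, giving D = 7 > 0 with h_{uu} < 0, so the point is a local maximum.
h(36/7, 34/7) = 190/7.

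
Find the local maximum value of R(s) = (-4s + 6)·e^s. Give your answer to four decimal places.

R'(s) = (-4)·e^s + (-4s + 6)·1·e^s = (-4s + 2)·e^s. Since e^s > 0, the only critical point is s = 1/2.
R''(1/2) has the same sign as -4 < 0, so this is a local maximum.
R(1/2) = (4)·e^(1/2) ≈ 6.5949.

6.5949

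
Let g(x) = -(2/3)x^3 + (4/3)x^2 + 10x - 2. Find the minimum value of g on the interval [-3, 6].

The derivative is -2x^2 + (8/3)x + 10, which vanishes at x = -5/3 and x = 3.
Compare values at every candidate in [-3, 6]: g(-3) = -2,  g(-5/3) = -962/81,  g(3) = 22,  g(6) = -38.
So the minimum is g(6) = -38.

-38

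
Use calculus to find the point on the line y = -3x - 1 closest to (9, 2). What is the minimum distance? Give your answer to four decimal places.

9.4868

Minimize D(x)^2 = (x - 9)^2 + (-3x - 3)^2.
d/dx[D^2] = 2(x - 9) + 2·(-3)·(-3x - 3) = 0 ⇒ x = 0.
Then y = -1 and the distance is √(90) ≈ 9.4868.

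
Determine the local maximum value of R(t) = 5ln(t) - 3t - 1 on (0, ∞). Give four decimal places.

R'(t) = 5/t − 3 = 0 gives t = 5/3.
R''(t) = -5/t², which is negative for t > 0, so this is a local maximum.
R(5/3) = 5·ln(5/3) - 5 - 1 ≈ -3.4459.

-3.4459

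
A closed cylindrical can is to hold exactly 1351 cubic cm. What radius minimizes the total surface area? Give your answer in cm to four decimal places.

With radius r and height h, πr²h = 1351 so h = 1351/(πr²), and S(r) = 2πr² + 2πrh = 2πr² + 2·1351/r.
S'(r) = 4πr − 2·1351/r² = 0 ⇒ r³ = 1351/(2π), so r ≈ 5.9909 and h = 2r ≈ 11.9818.
S''(r) = 4π + 4·1351/r³ > 0, so this is the minimum; S ≈ 676.5264.

5.9909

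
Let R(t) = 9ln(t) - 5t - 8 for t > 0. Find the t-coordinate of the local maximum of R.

9/5

R'(t) = 9/t − 5 = 0 gives t = 9/5.
R''(t) = -9/t², which is negative for t > 0, so this is a local maximum.
R(9/5) = 9·ln(9/5) - 9 - 8 ≈ -11.7099.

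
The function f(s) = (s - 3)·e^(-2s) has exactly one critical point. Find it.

7/2

By the product rule, f'(s) = (-2s + 7)·e^(-2s). Since e^(-2s) > 0, the only critical point is s = 7/2.
f''(7/2) has the same sign as -2 < 0, so this is a local maximum.
f(7/2) = (1/2)·e^(-7) ≈ 0.0005.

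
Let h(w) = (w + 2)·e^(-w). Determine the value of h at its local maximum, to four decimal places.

2.7183

By the product rule, h'(w) = (-w - 1)·e^(-w). Since e^(-w) > 0, the only critical point is w = -1.
h''(-1) has the same sign as -1 < 0, so this is a local maximum.
h(-1) = (1)·e^(1) ≈ 2.7183.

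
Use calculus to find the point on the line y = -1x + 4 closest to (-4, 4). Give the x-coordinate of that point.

-2

Minimize D(x)^2 = (x + 4)^2 + (-x)^2.
d/dx[D^2] = 2(x + 4) + 2·(-1)·(-x) = 0 ⇒ x = -2.
Then y = 6 and the distance is √(8) ≈ 2.8284.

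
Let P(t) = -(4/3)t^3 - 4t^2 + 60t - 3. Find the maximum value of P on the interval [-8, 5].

The derivative is -4t^2 - 8t + 60, which vanishes at t = -5 and t = 3.
Compare values at every candidate in [-8, 5]: P(-8) = -169/3; P(-5) = -709/3; P(3) = 105; P(5) = 91/3.
Hence the absolute maximum is 105 at t = 3.

105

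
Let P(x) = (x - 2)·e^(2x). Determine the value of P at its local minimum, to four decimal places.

-10.0428

By the product rule, P'(x) = (2x - 3)·e^(2x). Since e^(2x) > 0, the only critical point is x = 3/2.
P''(3/2) has the same sign as 2 > 0, so this is a local minimum.
P(3/2) = (-1/2)·e^(3) ≈ -10.0428.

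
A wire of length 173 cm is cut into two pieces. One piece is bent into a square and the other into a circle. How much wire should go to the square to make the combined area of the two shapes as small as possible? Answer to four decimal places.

96.8972

Let x be the length used for the square. Square side x/4; circle radius (173−x)/(2π).
A(x) = (x/4)² + π·((173−x)/(2π))² = x²/16 + (173−x)²/(4π) for 0 ≤ x ≤ 173. A'(x) = x/8 − (173−x)/(2π) = 0 gives x = 4·173/(π+4) ≈ 96.8972.
A'' = 1/8 + 1/(2π) > 0, so this gives the minimum combined area; x ≈ 96.8972 cm to the square.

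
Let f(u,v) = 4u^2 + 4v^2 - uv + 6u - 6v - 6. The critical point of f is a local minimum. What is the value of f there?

-10

∂f/∂u = 8u - v + 6 = 0 and ∂f/∂v = -u + 8v - 6 = 0, so (u, v) = (-2/3, 2/3).
The Hessian has f_{uu} = 8, f_{vv} = 8, f_{uv} = -1, giving D = 63 > 0 with f_{uu} > 0, so the point is a local minimum.
f(-2/3, 2/3) = -10.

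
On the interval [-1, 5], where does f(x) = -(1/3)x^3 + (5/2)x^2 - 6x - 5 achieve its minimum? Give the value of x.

The derivative is -x^2 + 5x - 6, which vanishes at x = 2 and x = 3.
Compare values at every candidate in [-1, 5]: f(-1) = 23/6, f(2) = -29/3, f(3) = -19/2, f(5) = -85/6.
Hence the absolute minimum is -85/6 at x = 5.

5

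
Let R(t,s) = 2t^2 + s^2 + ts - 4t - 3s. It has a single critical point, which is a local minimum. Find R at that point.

-22/7

∂R/∂t = 4t + s - 4 = 0 and ∂R/∂s = t + 2s - 3 = 0, so (t, s) = (5/7, 8/7).
The Hessian has R_{tt} = 4, R_{ss} = 2, R_{ts} = 1, giving D = 7 > 0 with R_{tt} > 0, so the point is a local minimum.
R(5/7, 8/7) = -22/7.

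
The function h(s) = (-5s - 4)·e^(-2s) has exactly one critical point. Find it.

-3/10

Differentiating with the product rule gives h'(s) = (10s + 3)·e^(-2s). Since e^(-2s) > 0, the only critical point is s = -3/10.
h''(-3/10) has the same sign as 10 > 0, so this is a local minimum.
h(-3/10) = (-5/2)·e^(3/5) ≈ -4.5553.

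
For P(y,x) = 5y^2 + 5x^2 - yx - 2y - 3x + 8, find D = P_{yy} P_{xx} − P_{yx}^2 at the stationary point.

∂P/∂y = 10y - x - 2 = 0 and ∂P/∂x = -y + 10x - 3 = 0, so (y, x) = (23/99, 32/99).
The Hessian has P_{yy} = 10, P_{xx} = 10, P_{yx} = -1, giving D = 99 > 0 with P_{yy} > 0, so the point is a local minimum.
D = (10)·(10) − (-1)^2 = 99.

99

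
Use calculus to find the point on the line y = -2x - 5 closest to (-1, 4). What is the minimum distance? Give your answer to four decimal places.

3.1305

Minimize D(x)^2 = (x + 1)^2 + (-2x - 9)^2.
d/dx[D^2] = 2(x + 1) + 2·(-2)·(-2x - 9) = 0 ⇒ x = -19/5.
Then y = 13/5 and the distance is √(49/5) ≈ 3.1305.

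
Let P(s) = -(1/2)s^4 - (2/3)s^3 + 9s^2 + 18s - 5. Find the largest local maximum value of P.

143/2

Critical points: P'(s) = -2s^3 - 2s^2 + 18s + 18 vanishes at s = -3, -1, 3.
Second-derivative test with P''(s) = -6s^2 - 4s + 18: P''(-3) = -24 < 0 ⇒ local maximum; P''(-1) = 16 > 0 ⇒ local minimum; P''(3) = -48 < 0 ⇒ local maximum.
Thus P has its largest local maximum at s = 3, with value 143/2.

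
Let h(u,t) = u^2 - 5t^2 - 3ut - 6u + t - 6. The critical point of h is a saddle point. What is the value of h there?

-371/29

∂h/∂u = 2u - 3t - 6 = 0 and ∂h/∂t = -3u - 10t + 1 = 0, so (u, t) = (63/29, -16/29).
The Hessian has h_{uu} = 2, h_{tt} = -10, h_{ut} = -3, giving D = -29 < 0, so the point is a saddle point.
h(63/29, -16/29) = -371/29.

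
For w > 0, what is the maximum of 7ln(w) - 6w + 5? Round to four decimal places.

h'(w) = 7/w − 6 = 0 gives w = 7/6.
h''(w) = -7/w², which is negative for w > 0, so this is a local maximum.
h(7/6) = 7·ln(7/6) - 7 + 5 ≈ -0.9209.

-0.9209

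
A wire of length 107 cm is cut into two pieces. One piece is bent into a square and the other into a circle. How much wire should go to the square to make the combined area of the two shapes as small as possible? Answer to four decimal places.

Let x be the length used for the square. Square side x/4; circle radius (107−x)/(2π).
A(x) = (x/4)² + π·((107−x)/(2π))² = x²/16 + (107−x)²/(4π) for 0 ≤ x ≤ 107. A'(x) = x/8 − (107−x)/(2π) = 0 gives x = 4·107/(π+4) ≈ 59.9306.
A'' = 1/8 + 1/(2π) > 0, so this gives the minimum combined area; x ≈ 59.9306 cm to the square.

59.9306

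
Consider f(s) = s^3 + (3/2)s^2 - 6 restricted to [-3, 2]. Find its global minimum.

-39/2

The derivative is 3s^2 + 3s, which vanishes at s = -1 and s = 0.
Compare values at every candidate in [-3, 2]: f(-3) = -39/2; f(-1) = -11/2; f(0) = -6; f(2) = 8.
So the minimum is f(-3) = -39/2.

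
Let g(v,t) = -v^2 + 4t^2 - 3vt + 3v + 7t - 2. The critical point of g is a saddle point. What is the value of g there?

∂g/∂v = -2v - 3t + 3 = 0 and ∂g/∂t = -3v + 8t + 7 = 0, so (v, t) = (9/5, -1/5).
The Hessian has g_{vv} = -2, g_{tt} = 8, g_{vt} = -3, giving D = -25 < 0, so the point is a saddle point.
g(9/5, -1/5) = 0.

0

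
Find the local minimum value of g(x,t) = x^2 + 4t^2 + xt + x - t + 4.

∂g/∂x = 2x + t + 1 = 0 and ∂g/∂t = x + 8t - 1 = 0, so (x, t) = (-3/5, 1/5).
The Hessian has g_{xx} = 2, g_{tt} = 8, g_{xt} = 1, giving D = 15 > 0 with g_{xx} > 0, so the point is a local minimum.
g(-3/5, 1/5) = 18/5.

18/5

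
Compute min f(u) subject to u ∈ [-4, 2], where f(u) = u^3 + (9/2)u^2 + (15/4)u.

-7

The derivative is 3u^2 + 9u + 15/4, which vanishes at u = -5/2 and u = -1/2.
Candidates: f(-4) = -7,  f(-5/2) = 25/8,  f(-1/2) = -7/8,  f(2) = 67/2.
Hence the absolute minimum is -7 at u = -4.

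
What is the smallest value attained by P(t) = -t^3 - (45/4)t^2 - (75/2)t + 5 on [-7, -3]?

The derivative is -3t^2 - (45/2)t - 75/2, whose only zero in [-7, -3] is t = -5.
Candidates: P(-7) = 237/4,  P(-5) = 145/4,  P(-3) = 173/4.
So the minimum is P(-5) = 145/4.

145/4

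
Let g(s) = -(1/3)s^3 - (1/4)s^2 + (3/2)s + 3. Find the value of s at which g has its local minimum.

-3/2

g'(s) = -s^2 - (1/2)s + 3/2. Setting g'(s) = 0 gives s ∈ {-3/2, 1}.
Second-derivative test with g''(s) = -2s - 1/2: g''(-3/2) = 5/2 > 0 ⇒ local minimum; g''(1) = -5/2 < 0 ⇒ local maximum.
So the local minimum value is g(-3/2) = 21/16.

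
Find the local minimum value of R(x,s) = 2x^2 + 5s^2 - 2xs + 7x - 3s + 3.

∂R/∂x = 4x - 2s + 7 = 0 and ∂R/∂s = -2x + 10s - 3 = 0, so (x, s) = (-16/9, -1/18).
The Hessian has R_{xx} = 4, R_{ss} = 10, R_{xs} = -2, giving D = 36 > 0 with R_{xx} > 0, so the point is a local minimum.
R(-16/9, -1/18) = -113/36.

-113/36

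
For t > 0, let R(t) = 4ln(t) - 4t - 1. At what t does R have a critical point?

R'(t) = 4/t − 4 = 0 gives t = 1.
R''(t) = -4/t², which is negative for t > 0, so this is a local maximum.
R(1) = 4·ln(1) - 4 - 1 ≈ -5.0000.

1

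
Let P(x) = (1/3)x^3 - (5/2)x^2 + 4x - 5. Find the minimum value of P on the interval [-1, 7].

The derivative is x^2 - 5x + 4, which vanishes at x = 1 and x = 4.
Candidates: P(-1) = -71/6, P(1) = -19/6, P(4) = -23/3, P(7) = 89/6.
Hence the absolute minimum is -71/6 at x = -1.

-71/6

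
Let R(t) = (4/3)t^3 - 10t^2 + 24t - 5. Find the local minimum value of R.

R'(t) = 4t^2 - 20t + 24 = 0 at t = 2, 3.
Since R''(t) = 8t - 20, we get R''(2) = -4 < 0 ⇒ local maximum; R''(3) = 4 > 0 ⇒ local minimum.
Thus R has its local minimum at t = 3, with value 13.

13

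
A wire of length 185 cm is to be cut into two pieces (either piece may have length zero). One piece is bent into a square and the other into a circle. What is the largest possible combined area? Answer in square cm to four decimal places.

Let x be the length used for the square. Square side x/4; circle radius (185−x)/(2π).
A(x) = (x/4)² + π·((185−x)/(2π))² = x²/16 + (185−x)²/(4π) for 0 ≤ x ≤ 185. A'(x) = x/8 − (185−x)/(2π) = 0 gives x = 4·185/(π+4) ≈ 103.6183.
A'' > 0, so the interior critical point is a minimum; the maximum is at an endpoint. A(0) = 2723.5390 and A(185) = 2139.0625, so the largest area is 2723.5390.

2723.5390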